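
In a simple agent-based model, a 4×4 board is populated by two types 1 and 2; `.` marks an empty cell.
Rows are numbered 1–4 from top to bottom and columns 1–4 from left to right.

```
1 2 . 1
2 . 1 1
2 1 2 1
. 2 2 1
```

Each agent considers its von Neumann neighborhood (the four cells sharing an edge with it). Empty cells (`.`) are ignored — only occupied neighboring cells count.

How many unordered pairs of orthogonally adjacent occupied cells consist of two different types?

Scan each occupied cell's neighbors to the right and below so each pair is counted once.
Row 1: 1(1,1)–2(1,2)≠ 1(1,1)–2(2,1)≠ 1(1,4)–1(2,4)=  → 2/3 unlike.
Row 2: 2(2,1)–2(3,1)= 1(2,3)–1(2,4)= 1(2,3)–2(3,3)≠ 1(2,4)–1(3,4)=  → 1/4 unlike.
Row 3: 2(3,1)–1(3,2)≠ 1(3,2)–2(3,3)≠ 1(3,2)–2(4,2)≠ 2(3,3)–1(3,4)≠ 2(3,3)–2(4,3)= 1(3,4)–1(4,4)=  → 4/6 unlike.
Row 4: 2(4,2)–2(4,3)= 2(4,3)–1(4,4)≠  → 1/2 unlike.
Total adjacent occupied pairs: 15; unlike-type pairs: 8.

8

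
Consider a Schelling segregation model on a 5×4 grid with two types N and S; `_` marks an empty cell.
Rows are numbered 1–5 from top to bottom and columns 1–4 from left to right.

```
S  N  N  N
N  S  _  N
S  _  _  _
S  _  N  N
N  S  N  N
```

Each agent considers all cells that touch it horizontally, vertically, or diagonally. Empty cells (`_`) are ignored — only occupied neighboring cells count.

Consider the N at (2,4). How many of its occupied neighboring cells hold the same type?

2

Occupied neighbors of (2,4): (1,3)=N, (1,4)=N.
Same type (N): 2 of 2.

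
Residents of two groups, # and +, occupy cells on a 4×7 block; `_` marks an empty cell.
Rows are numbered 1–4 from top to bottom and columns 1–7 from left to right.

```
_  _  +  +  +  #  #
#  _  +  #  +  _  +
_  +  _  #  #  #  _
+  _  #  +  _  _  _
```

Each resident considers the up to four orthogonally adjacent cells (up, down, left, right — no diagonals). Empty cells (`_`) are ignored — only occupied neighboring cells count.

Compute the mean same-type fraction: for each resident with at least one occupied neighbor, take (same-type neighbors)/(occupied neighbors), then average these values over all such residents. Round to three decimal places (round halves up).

0.482

(1,3)+ 2/2
(1,4)+ 2/3
(1,5)+ 2/3
(1,6)# 1/2
(1,7)# 1/2
(2,1)# — no occupied neighbors
(2,3)+ 1/2
(2,4)# 1/4
(2,5)+ 1/3
(2,7)+ 0/1
(3,2)+ — no occupied neighbors
(3,4)# 2/3
(3,5)# 2/3
(3,6)# 1/1
(4,1)+ — no occupied neighbors
(4,3)# 0/1
(4,4)+ 0/2
Sum over 14 residents: 2/2 + 2/3 + 2/3 + 1/2 + 1/2 + 1/2 + 1/4 + 1/3 + 0/1 + 2/3 + 2/3 + 1/1 + 0/1 + 0/2 = 27/4; mean = 27/4 ÷ 14 = 27/56 = 0.482142… → 0.482.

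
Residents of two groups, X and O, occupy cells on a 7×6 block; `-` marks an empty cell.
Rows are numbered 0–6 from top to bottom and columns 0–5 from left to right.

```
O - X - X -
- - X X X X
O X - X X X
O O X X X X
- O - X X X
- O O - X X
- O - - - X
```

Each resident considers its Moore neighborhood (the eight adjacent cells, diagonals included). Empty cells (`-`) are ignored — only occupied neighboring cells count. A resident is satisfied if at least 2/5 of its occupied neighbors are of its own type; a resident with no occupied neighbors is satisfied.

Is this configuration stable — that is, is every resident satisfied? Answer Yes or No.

Row 0: (0,0)O 0/0 satisfied · (0,2)X 2/2 satisfied · (0,4)X 3/3 satisfied
Row 1: (1,2)X 4/4 satisfied · (1,3)X 6/6 satisfied · (1,4)X 6/6 satisfied · (1,5)X 4/4 satisfied
Row 2: (2,0)O 2/3 satisfied · (2,1)X 2/5 satisfied · (2,3)X 7/7 satisfied · (2,4)X 8/8 satisfied · (2,5)X 5/5 satisfied
Row 3: (3,0)O 3/4 satisfied · (3,1)O 3/5 satisfied · (3,2)X 4/6 satisfied · (3,3)X 6/6 satisfied · (3,4)X 8/8 satisfied · (3,5)X 5/5 satisfied
Row 4: (4,1)O 4/5 satisfied · (4,3)X 5/6 satisfied · (4,4)X 7/7 satisfied · (4,5)X 5/5 satisfied
Row 5: (5,1)O 3/3 satisfied · (5,2)O 3/4 satisfied · (5,4)X 5/5 satisfied · (5,5)X 4/4 satisfied
Row 6: (6,1)O 2/2 satisfied · (6,5)X 2/2 satisfied
All meet the threshold, so the configuration is stable.

Yes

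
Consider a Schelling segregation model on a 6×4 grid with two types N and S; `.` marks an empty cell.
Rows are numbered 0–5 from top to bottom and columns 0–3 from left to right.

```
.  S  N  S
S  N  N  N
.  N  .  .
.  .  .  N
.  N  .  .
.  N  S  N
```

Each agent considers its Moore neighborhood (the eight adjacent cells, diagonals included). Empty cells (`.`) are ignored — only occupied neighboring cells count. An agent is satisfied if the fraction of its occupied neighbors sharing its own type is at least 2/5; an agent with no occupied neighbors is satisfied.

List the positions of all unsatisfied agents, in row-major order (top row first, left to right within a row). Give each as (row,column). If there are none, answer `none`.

(0,1), (0,3), (1,0), (5,2), (5,3)

Row 0: (0,1)S 1/4 ✗ · (0,2)N 3/5 ✓ · (0,3)S 0/3 ✗
Row 1: (1,0)S 1/3 ✗ · (1,1)N 3/5 ✓ · (1,2)N 4/6 ✓ · (1,3)N 2/3 ✓
Row 2: (2,1)N 2/3 ✓
Row 3: (3,3)N 0/0 ✓
Row 4: (4,1)N 1/2 ✓
Row 5: (5,1)N 1/2 ✓ · (5,2)S 0/3 ✗ · (5,3)N 0/1 ✗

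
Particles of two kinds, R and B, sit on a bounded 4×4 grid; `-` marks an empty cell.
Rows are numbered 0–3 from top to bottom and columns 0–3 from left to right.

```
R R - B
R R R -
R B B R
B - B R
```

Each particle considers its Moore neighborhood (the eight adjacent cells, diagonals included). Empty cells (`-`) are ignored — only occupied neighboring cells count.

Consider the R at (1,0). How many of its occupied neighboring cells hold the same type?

4

Occupied neighbors of (1,0): (0,0)=R, (0,1)=R, (1,1)=R, (2,0)=R, (2,1)=B.
Same type (R): 4 of 5.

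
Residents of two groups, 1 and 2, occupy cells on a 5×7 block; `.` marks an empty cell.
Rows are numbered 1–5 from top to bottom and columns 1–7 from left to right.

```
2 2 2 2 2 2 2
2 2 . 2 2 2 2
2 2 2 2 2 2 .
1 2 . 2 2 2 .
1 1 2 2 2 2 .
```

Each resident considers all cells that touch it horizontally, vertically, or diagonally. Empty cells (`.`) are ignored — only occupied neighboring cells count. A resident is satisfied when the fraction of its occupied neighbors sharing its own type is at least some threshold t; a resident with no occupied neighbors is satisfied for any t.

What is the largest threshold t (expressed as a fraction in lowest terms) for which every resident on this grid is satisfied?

(1,1)2 3/3
(1,2)2 4/4
(1,3)2 4/4
(1,4)2 4/4
(1,5)2 5/5
(1,6)2 5/5
(1,7)2 3/3
(2,1)2 5/5
(2,2)2 7/7
(2,4)2 7/7
(2,5)2 8/8
(2,6)2 7/7
(2,7)2 4/4
(3,1)2 4/5
(3,2)2 5/6
(3,3)2 6/6
(3,4)2 6/6
(3,5)2 8/8
(3,6)2 6/6
(4,1)1 2/5
(4,2)2 4/7
(4,4)2 7/7
(4,5)2 8/8
(4,6)2 5/5
(5,1)1 2/3
(5,2)1 2/4
(5,3)2 3/4
(5,4)2 4/4
(5,5)2 5/5
(5,6)2 3/3
The smallest same-type fraction is 2/5 at (4,1), which reduces to 2/5. Any threshold above that leaves this resident unsatisfied.

2/5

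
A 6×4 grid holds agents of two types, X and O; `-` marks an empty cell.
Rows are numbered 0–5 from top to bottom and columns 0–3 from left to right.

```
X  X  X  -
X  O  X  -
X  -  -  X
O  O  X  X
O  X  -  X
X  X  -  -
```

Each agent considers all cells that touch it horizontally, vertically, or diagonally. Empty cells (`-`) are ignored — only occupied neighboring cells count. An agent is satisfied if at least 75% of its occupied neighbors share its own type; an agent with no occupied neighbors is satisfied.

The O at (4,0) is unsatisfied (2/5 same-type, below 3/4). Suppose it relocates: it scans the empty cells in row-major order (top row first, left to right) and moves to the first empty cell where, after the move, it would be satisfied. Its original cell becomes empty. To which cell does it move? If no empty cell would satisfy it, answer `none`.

Vacating (4,0). Empty cells in order:
  (0,3): 0/2 same-type → still unsatisfied.
  (1,3): 0/3 same-type → still unsatisfied.
  (2,1): 3/7 same-type → still unsatisfied.
  (2,2): 2/6 same-type → still unsatisfied.
  (4,2): 1/6 same-type → still unsatisfied.
  (5,2): 0/3 same-type → still unsatisfied.
  (5,3): 0/1 same-type → still unsatisfied.

none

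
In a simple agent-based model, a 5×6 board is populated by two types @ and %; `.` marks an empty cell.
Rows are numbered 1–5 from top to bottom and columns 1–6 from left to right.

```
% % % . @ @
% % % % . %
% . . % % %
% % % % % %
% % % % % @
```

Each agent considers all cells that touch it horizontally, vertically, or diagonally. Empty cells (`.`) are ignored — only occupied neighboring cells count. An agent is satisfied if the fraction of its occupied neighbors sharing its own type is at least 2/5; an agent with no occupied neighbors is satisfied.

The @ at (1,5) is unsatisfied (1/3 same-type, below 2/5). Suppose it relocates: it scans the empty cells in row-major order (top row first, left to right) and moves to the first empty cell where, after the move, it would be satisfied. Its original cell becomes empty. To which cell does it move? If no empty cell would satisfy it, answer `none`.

Vacating (1,5). Empty cells in order:
  (1,4): 0/3 same-type → still unsatisfied.
  (2,5): 1/6 same-type → still unsatisfied.
  (3,2): 0/7 same-type → still unsatisfied.
  (3,3): 0/7 same-type → still unsatisfied.

none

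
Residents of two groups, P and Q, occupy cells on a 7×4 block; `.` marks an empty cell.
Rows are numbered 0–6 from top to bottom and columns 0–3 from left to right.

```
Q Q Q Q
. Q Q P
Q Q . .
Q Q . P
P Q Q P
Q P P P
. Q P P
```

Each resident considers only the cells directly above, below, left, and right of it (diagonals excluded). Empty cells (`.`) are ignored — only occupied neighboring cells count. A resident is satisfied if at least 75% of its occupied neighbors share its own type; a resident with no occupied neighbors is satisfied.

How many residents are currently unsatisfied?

12

(0,0)Q 1/1 satisfied
(0,1)Q 3/3 satisfied
(0,2)Q 3/3 satisfied
(0,3)Q 1/2 not
(1,1)Q 3/3 satisfied
(1,2)Q 2/3 not
(1,3)P 0/2 not
(2,0)Q 2/2 satisfied
(2,1)Q 3/3 satisfied
(3,0)Q 2/3 not
(3,1)Q 3/3 satisfied
(3,3)P 1/1 satisfied
(4,0)P 0/3 not
(4,1)Q 2/4 not
(4,2)Q 1/3 not
(4,3)P 2/3 not
(5,0)Q 0/2 not
(5,1)P 1/4 not
(5,2)P 3/4 satisfied
(5,3)P 3/3 satisfied
(6,1)Q 0/2 not
(6,2)P 2/3 not
(6,3)P 2/2 satisfied
Unsatisfied: (0,3), (1,2), (1,3), (3,0), (4,0), (4,1), (4,2), (4,3), (5,0), (5,1), (6,1), (6,2) — 12 in total.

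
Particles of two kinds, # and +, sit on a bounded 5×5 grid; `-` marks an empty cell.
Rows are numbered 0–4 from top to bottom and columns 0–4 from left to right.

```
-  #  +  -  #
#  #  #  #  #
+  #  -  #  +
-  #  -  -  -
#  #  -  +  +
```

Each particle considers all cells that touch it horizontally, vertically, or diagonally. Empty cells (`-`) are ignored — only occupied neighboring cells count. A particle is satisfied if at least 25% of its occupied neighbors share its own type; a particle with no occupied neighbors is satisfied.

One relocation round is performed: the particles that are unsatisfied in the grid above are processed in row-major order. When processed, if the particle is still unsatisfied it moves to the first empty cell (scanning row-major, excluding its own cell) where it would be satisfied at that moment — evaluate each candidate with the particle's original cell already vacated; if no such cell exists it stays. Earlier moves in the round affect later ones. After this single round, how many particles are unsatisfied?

0

Initially unsatisfied (in order): (0,2), (2,0), (2,4).
  (0,2) → (3,3).
  (2,0) → (3,2).
  (2,4): now satisfied by earlier moves; stays.
Resulting grid:
- # - - #
# # # # #
- # - # +
- # + + -
# # - + +
All satisfied now.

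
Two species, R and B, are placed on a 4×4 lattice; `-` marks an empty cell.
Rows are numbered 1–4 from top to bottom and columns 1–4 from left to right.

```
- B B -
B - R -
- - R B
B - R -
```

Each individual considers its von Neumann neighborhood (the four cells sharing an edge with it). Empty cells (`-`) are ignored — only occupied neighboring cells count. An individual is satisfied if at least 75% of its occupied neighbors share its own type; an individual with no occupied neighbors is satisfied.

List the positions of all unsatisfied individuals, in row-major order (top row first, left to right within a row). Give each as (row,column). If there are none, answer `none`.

Row 1: (1,2)B 1/1 ok · (1,3)B 1/2 unhappy
Row 2: (2,1)B 0/0 ok · (2,3)R 1/2 unhappy
Row 3: (3,3)R 2/3 unhappy · (3,4)B 0/1 unhappy
Row 4: (4,1)B 0/0 ok · (4,3)R 1/1 ok

(1,3), (2,3), (3,3), (3,4)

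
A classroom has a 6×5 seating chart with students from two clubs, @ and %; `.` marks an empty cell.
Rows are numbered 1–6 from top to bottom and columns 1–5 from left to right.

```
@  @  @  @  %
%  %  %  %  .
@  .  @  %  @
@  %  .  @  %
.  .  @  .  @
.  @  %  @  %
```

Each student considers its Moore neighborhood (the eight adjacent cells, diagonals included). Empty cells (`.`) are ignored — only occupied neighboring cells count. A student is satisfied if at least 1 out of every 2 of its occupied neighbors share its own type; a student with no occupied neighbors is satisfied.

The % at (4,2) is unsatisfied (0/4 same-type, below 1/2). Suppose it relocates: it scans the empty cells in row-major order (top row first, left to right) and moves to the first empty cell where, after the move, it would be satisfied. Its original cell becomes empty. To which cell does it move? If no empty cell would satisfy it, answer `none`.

Vacating (4,2). Empty cells in order:
  (2,5): 3/5 same-type → satisfied — stop here.

(2,5)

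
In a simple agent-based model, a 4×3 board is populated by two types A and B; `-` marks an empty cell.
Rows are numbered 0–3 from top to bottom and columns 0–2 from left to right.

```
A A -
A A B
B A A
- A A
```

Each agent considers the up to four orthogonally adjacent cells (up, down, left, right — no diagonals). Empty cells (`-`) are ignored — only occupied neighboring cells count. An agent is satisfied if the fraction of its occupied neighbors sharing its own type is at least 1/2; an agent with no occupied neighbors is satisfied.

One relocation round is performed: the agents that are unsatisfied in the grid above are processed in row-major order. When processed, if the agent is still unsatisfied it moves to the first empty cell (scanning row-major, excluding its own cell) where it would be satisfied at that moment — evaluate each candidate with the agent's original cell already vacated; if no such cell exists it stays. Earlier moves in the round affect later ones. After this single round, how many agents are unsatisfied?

Initially unsatisfied (in order): (1,2), (2,0).
  (1,2) → (3,0).
  (2,0): no empty cell satisfies it; stays.
Resulting grid:
A A -
A A -
B A A
B A A
Unsatisfied now: (2,0).

1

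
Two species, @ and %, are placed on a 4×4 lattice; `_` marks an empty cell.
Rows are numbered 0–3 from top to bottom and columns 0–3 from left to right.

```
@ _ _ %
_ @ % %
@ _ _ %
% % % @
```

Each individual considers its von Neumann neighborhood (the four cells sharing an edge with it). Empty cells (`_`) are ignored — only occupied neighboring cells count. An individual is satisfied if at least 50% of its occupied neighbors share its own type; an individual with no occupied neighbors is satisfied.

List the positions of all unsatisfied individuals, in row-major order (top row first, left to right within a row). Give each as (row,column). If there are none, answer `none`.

(0,0)@ 0/0 ok
(0,3)% 1/1 ok
(1,1)@ 0/1 unhappy
(1,2)% 1/2 ok
(1,3)% 3/3 ok
(2,0)@ 0/1 unhappy
(2,3)% 1/2 ok
(3,0)% 1/2 ok
(3,1)% 2/2 ok
(3,2)% 1/2 ok
(3,3)@ 0/2 unhappy

(1,1), (2,0), (3,3)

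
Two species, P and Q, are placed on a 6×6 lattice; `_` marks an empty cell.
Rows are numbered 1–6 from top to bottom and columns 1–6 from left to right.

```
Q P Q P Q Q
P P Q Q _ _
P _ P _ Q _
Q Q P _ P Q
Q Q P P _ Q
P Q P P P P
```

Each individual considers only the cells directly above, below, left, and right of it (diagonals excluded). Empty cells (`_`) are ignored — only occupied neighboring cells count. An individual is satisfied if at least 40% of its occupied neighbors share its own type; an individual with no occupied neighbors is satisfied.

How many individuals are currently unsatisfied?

(1,1)Q 0/2 unhappy
(1,2)P 1/3 unhappy
(1,3)Q 1/3 unhappy
(1,4)P 0/3 unhappy
(1,5)Q 1/2 ok
(1,6)Q 1/1 ok
(2,1)P 2/3 ok
(2,2)P 2/3 ok
(2,3)Q 2/4 ok
(2,4)Q 1/2 ok
(3,1)P 1/2 ok
(3,3)P 1/2 ok
(3,5)Q 0/1 unhappy
(4,1)Q 2/3 ok
(4,2)Q 2/3 ok
(4,3)P 2/3 ok
(4,5)P 0/2 unhappy
(4,6)Q 1/2 ok
(5,1)Q 2/3 ok
(5,2)Q 3/4 ok
(5,3)P 3/4 ok
(5,4)P 2/2 ok
(5,6)Q 1/2 ok
(6,1)P 0/2 unhappy
(6,2)Q 1/3 unhappy
(6,3)P 2/3 ok
(6,4)P 3/3 ok
(6,5)P 2/2 ok
(6,6)P 1/2 ok
Unsatisfied: (1,1), (1,2), (1,3), (1,4), (3,5), (4,5), (6,1), (6,2) — 8 in total.

8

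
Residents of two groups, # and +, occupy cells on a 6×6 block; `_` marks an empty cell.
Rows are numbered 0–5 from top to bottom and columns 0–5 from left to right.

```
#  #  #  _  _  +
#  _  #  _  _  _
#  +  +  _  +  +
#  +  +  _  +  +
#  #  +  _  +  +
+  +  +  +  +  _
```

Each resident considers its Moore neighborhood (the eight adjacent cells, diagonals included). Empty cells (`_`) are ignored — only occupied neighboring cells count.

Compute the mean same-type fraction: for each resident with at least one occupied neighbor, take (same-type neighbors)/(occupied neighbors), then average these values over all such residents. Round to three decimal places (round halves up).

0.760

(0,0)# 2/2
(0,1)# 4/4
(0,2)# 2/2
(0,5)+ — no occupied neighbors
(1,0)# 3/4
(1,2)# 2/4
(2,0)# 2/4
(2,1)+ 3/7
(2,2)+ 3/4
(2,4)+ 3/3
(2,5)+ 3/3
(3,0)# 3/5
(3,1)+ 4/8
(3,2)+ 4/5
(3,4)+ 5/5
(3,5)+ 5/5
(4,0)# 2/5
(4,1)# 2/8
(4,2)+ 5/6
(4,4)+ 5/5
(4,5)+ 4/4
(5,0)+ 1/3
(5,1)+ 3/5
(5,2)+ 3/4
(5,3)+ 4/4
(5,4)+ 3/3
Sum over 25 residents: 2/2 + 4/4 + 2/2 + 3/4 + 2/4 + 2/4 + 3/7 + 3/4 + 3/3 + 3/3 + 3/5 + 4/8 + 4/5 + 5/5 + 5/5 + 2/5 + 2/8 + 5/6 + 5/5 + 4/4 + 1/3 + 3/5 + 3/4 + 4/4 + 3/3 = 3989/210; mean = 3989/210 ÷ 25 = 3989/5250 = 0.759809… → 0.760.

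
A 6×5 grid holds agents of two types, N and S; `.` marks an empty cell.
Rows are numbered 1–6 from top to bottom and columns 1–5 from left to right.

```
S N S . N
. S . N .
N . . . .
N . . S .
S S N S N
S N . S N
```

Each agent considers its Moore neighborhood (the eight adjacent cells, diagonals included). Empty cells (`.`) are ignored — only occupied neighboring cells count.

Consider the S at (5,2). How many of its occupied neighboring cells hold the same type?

Occupied neighbors of (5,2): (4,1)=N, (5,1)=S, (5,3)=N, (6,1)=S, (6,2)=N.
Same type (S): 2 of 5.

2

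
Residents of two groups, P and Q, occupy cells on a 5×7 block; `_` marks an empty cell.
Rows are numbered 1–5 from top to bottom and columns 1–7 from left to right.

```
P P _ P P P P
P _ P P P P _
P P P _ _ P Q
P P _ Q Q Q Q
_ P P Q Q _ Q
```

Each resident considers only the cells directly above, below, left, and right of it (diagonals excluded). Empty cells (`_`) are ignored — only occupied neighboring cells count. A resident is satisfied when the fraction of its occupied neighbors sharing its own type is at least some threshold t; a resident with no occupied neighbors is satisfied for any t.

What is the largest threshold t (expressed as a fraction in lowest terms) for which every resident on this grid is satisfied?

(1,1)P 2/2
(1,2)P 1/1
(1,4)P 2/2
(1,5)P 3/3
(1,6)P 3/3
(1,7)P 1/1
(2,1)P 2/2
(2,3)P 2/2
(2,4)P 3/3
(2,5)P 3/3
(2,6)P 3/3
(3,1)P 3/3
(3,2)P 3/3
(3,3)P 2/2
(3,6)P 1/3
(3,7)Q 1/2
(4,1)P 2/2
(4,2)P 3/3
(4,4)Q 2/2
(4,5)Q 3/3
(4,6)Q 2/3
(4,7)Q 3/3
(5,2)P 2/2
(5,3)P 1/2
(5,4)Q 2/3
(5,5)Q 2/2
(5,7)Q 1/1
The smallest same-type fraction is 1/3 at (3,6), which reduces to 1/3. Any threshold above that leaves this resident unsatisfied.

1/3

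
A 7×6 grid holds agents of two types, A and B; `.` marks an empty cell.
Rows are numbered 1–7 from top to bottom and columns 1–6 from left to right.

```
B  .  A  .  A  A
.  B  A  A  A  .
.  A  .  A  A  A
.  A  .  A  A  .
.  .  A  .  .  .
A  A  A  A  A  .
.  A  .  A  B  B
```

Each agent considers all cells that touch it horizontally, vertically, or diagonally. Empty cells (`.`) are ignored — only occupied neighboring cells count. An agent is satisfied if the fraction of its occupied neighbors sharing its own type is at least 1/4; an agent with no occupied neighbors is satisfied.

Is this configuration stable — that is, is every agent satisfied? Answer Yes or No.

(1,1)B 1/1 satisfied
(1,3)A 2/3 satisfied
(1,5)A 3/3 satisfied
(1,6)A 2/2 satisfied
(2,2)B 1/4 satisfied
(2,3)A 4/5 satisfied
(2,4)A 6/6 satisfied
(2,5)A 6/6 satisfied
(3,2)A 2/3 satisfied
(3,4)A 6/6 satisfied
(3,5)A 6/6 satisfied
(3,6)A 3/3 satisfied
(4,2)A 2/2 satisfied
(4,4)A 4/4 satisfied
(4,5)A 4/4 satisfied
(5,3)A 5/5 satisfied
(6,1)A 2/2 satisfied
(6,2)A 4/4 satisfied
(6,3)A 5/5 satisfied
(6,4)A 4/5 satisfied
(6,5)A 2/4 satisfied
(7,2)A 3/3 satisfied
(7,4)A 3/4 satisfied
(7,5)B 1/4 satisfied
(7,6)B 1/2 satisfied
All meet the threshold, so the configuration is stable.

Yes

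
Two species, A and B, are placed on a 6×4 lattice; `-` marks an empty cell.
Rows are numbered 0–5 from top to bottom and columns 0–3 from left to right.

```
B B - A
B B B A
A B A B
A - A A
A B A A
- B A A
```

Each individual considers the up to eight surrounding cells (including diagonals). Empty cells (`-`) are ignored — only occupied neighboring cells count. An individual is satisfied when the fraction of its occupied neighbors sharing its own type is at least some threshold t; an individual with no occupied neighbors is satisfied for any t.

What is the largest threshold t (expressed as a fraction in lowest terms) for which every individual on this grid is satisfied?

1/6

Row 0: (0,0)B 3/3 · (0,1)B 4/4 · (0,3)A 1/2
Row 1: (1,0)B 4/5 · (1,1)B 5/7 · (1,2)B 4/7 · (1,3)A 2/4
Row 2: (2,0)A 1/4 · (2,1)B 3/7 · (2,2)A 3/7 · (2,3)B 1/5
Row 3: (3,0)A 2/4 · (3,2)A 4/7 · (3,3)A 4/5
Row 4: (4,0)A 1/3 · (4,1)B 1/6 · (4,2)A 5/7 · (4,3)A 5/5
Row 5: (5,1)B 1/4 · (5,2)A 3/5 · (5,3)A 3/3
The smallest same-type fraction is 1/6 at (4,1), which reduces to 1/6. Any threshold above that leaves this individual unsatisfied.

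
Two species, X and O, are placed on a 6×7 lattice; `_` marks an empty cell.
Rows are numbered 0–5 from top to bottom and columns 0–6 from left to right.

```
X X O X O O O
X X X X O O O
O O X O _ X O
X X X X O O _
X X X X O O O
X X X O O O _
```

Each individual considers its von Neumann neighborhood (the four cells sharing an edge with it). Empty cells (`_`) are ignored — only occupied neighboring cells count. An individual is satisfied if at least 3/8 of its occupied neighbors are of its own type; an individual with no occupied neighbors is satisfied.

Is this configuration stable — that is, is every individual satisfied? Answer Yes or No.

No

Row 0: (0,0)X 2/2 ok · (0,1)X 2/3 ok · (0,2)O 0/3 unhappy · (0,3)X 1/3 unhappy · (0,4)O 2/3 ok · (0,5)O 3/3 ok · (0,6)O 2/2 ok
Row 1: (1,0)X 2/3 ok · (1,1)X 3/4 ok · (1,2)X 3/4 ok · (1,3)X 2/4 ok · (1,4)O 2/3 ok · (1,5)O 3/4 ok · (1,6)O 3/3 ok
Row 2: (2,0)O 1/3 unhappy · (2,1)O 1/4 unhappy · (2,2)X 2/4 ok · (2,3)O 0/3 unhappy · (2,5)X 0/3 unhappy · (2,6)O 1/2 ok
Row 3: (3,0)X 2/3 ok · (3,1)X 3/4 ok · (3,2)X 4/4 ok · (3,3)X 2/4 ok · (3,4)O 2/3 ok · (3,5)O 2/3 ok
Row 4: (4,0)X 3/3 ok · (4,1)X 4/4 ok · (4,2)X 4/4 ok · (4,3)X 2/4 ok · (4,4)O 3/4 ok · (4,5)O 4/4 ok · (4,6)O 1/1 ok
Row 5: (5,0)X 2/2 ok · (5,1)X 3/3 ok · (5,2)X 2/3 ok · (5,3)O 1/3 unhappy · (5,4)O 3/3 ok · (5,5)O 2/2 ok
For instance (0,2) has only 0/3 same-type neighbors, below 3/8.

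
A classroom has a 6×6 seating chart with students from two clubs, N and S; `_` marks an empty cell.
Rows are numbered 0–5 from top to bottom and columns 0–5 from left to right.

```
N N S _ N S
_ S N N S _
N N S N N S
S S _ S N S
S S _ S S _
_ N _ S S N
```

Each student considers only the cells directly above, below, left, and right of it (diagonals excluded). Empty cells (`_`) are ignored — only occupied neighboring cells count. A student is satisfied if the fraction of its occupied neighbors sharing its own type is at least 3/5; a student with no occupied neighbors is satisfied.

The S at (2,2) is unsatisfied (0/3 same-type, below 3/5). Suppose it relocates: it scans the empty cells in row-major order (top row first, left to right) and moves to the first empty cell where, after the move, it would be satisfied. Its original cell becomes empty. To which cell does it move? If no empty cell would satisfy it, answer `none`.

Vacating (2,2). Empty cells in order:
  (0,3): 1/3 same-type → still unsatisfied.
  (1,0): 1/3 same-type → still unsatisfied.
  (1,5): 3/3 same-type → satisfied — stop here.

(1,5)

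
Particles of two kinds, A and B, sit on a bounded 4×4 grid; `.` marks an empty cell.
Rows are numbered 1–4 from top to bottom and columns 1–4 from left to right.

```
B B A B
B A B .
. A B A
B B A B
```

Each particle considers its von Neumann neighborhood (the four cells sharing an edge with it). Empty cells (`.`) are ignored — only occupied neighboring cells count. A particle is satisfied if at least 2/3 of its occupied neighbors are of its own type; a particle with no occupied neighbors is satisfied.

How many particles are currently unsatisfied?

(1,1)B 2/2 satisfied
(1,2)B 1/3 not
(1,3)A 0/3 not
(1,4)B 0/1 not
(2,1)B 1/2 not
(2,2)A 1/4 not
(2,3)B 1/3 not
(3,2)A 1/3 not
(3,3)B 1/4 not
(3,4)A 0/2 not
(4,1)B 1/1 satisfied
(4,2)B 1/3 not
(4,3)A 0/3 not
(4,4)B 0/2 not
Unsatisfied: (1,2), (1,3), (1,4), (2,1), (2,2), (2,3), (3,2), (3,3), (3,4), (4,2), (4,3), (4,4) — 12 in total.

12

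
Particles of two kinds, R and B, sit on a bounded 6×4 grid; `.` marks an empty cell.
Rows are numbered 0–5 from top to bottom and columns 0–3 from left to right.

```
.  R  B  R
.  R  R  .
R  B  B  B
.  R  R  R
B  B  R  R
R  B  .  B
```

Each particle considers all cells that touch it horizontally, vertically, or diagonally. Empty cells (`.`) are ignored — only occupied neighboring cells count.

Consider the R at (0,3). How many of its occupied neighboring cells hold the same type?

1

Occupied neighbors of (0,3): (0,2)=B, (1,2)=R.
Same type (R): 1 of 2.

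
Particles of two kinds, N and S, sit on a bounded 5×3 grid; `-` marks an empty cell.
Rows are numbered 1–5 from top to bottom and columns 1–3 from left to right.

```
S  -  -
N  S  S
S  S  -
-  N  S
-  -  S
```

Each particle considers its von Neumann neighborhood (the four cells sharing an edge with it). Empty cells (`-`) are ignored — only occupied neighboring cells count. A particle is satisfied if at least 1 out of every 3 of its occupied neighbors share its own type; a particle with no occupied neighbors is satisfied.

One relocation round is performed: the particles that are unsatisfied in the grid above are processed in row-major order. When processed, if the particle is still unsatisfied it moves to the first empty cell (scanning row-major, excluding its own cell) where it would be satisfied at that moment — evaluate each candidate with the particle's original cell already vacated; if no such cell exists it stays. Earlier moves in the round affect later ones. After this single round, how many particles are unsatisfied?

Initially unsatisfied (in order): (1,1), (2,1), (4,2).
  (1,1) → (1,2).
  (2,1) → (4,1).
  (4,2): now satisfied by earlier moves; stays.
Resulting grid:
- S -
- S S
S S -
N N S
- - S
All satisfied now.

0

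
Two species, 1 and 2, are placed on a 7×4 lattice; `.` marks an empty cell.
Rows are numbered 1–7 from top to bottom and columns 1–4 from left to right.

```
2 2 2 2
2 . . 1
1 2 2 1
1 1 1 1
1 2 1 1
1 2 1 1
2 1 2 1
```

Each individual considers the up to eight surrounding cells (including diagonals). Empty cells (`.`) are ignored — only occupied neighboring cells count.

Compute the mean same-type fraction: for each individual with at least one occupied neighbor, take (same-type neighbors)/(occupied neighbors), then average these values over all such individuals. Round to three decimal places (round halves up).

0.571

Row 1: (1,1)2 2/2 · (1,2)2 3/3 · (1,3)2 2/3 · (1,4)2 1/2
Row 2: (2,1)2 3/4 · (2,4)1 1/4
Row 3: (3,1)1 2/4 · (3,2)2 2/6 · (3,3)2 1/6 · (3,4)1 3/4
Row 4: (4,1)1 3/5 · (4,2)1 5/8 · (4,3)1 5/8 · (4,4)1 4/5
Row 5: (5,1)1 3/5 · (5,2)2 1/8 · (5,3)1 6/8 · (5,4)1 5/5
Row 6: (6,1)1 2/5 · (6,2)2 3/8 · (6,3)1 5/8 · (6,4)1 4/5
Row 7: (7,1)2 1/3 · (7,2)1 2/5 · (7,3)2 1/5 · (7,4)1 2/3
Sum over 26 individuals: 2/2 + 3/3 + 2/3 + 1/2 + 3/4 + 1/4 + 2/4 + 2/6 + 1/6 + 3/4 + 3/5 + 5/8 + 5/8 + 4/5 + 3/5 + 1/8 + 6/8 + 5/5 + 2/5 + 3/8 + 5/8 + 4/5 + 1/3 + 2/5 + 1/5 + 2/3 = 1781/120; mean = 1781/120 ÷ 26 = 137/240 = 0.570833… → 0.571.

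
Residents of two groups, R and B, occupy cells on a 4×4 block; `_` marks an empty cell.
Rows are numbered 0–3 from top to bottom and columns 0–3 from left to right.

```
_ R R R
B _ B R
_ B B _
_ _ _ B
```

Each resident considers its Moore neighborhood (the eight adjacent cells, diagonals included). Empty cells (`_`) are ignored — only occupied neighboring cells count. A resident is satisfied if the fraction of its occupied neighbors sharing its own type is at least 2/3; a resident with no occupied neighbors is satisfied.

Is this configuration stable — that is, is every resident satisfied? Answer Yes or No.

(0,1)R 1/3 not
(0,2)R 3/4 satisfied
(0,3)R 2/3 satisfied
(1,0)B 1/2 not
(1,2)B 2/6 not
(1,3)R 2/4 not
(2,1)B 3/3 satisfied
(2,2)B 3/4 satisfied
(3,3)B 1/1 satisfied
For instance (0,1) has only 1/3 same-type neighbors, below 2/3.

No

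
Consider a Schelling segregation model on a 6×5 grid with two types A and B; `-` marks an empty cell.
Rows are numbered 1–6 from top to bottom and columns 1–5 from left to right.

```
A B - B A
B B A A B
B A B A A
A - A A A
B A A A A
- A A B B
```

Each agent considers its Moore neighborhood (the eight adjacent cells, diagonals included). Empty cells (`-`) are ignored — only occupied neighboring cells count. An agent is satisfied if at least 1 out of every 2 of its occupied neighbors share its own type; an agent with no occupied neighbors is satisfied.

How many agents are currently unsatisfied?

Row 1: (1,1)A 0/3 not · (1,2)B 2/4 satisfied · (1,4)B 1/4 not · (1,5)A 1/3 not
Row 2: (2,1)B 3/5 satisfied · (2,2)B 4/7 satisfied · (2,3)A 3/7 not · (2,4)A 4/7 satisfied · (2,5)B 1/5 not
Row 3: (3,1)B 2/4 satisfied · (3,2)A 3/7 not · (3,3)B 1/7 not · (3,4)A 6/8 satisfied · (3,5)A 4/5 satisfied
Row 4: (4,1)A 2/4 satisfied · (4,3)A 6/7 satisfied · (4,4)A 7/8 satisfied · (4,5)A 5/5 satisfied
Row 5: (5,1)B 0/3 not · (5,2)A 5/6 satisfied · (5,3)A 6/7 satisfied · (5,4)A 6/8 satisfied · (5,5)A 3/5 satisfied
Row 6: (6,2)A 3/4 satisfied · (6,3)A 4/5 satisfied · (6,4)B 1/5 not · (6,5)B 1/3 not
Unsatisfied: (1,1), (1,4), (1,5), (2,3), (2,5), (3,2), (3,3), (5,1), (6,4), (6,5) — 10 in total.

10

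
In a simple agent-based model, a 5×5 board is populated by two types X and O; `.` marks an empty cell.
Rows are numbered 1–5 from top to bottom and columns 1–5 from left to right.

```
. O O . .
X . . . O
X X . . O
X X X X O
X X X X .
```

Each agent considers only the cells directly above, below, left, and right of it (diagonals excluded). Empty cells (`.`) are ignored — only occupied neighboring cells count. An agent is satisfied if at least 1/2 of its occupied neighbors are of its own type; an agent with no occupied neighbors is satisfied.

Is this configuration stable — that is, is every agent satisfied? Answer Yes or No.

Row 1: (1,2)O 1/1 satisfied · (1,3)O 1/1 satisfied
Row 2: (2,1)X 1/1 satisfied · (2,5)O 1/1 satisfied
Row 3: (3,1)X 3/3 satisfied · (3,2)X 2/2 satisfied · (3,5)O 2/2 satisfied
Row 4: (4,1)X 3/3 satisfied · (4,2)X 4/4 satisfied · (4,3)X 3/3 satisfied · (4,4)X 2/3 satisfied · (4,5)O 1/2 satisfied
Row 5: (5,1)X 2/2 satisfied · (5,2)X 3/3 satisfied · (5,3)X 3/3 satisfied · (5,4)X 2/2 satisfied
All meet the threshold, so the configuration is stable.

Yes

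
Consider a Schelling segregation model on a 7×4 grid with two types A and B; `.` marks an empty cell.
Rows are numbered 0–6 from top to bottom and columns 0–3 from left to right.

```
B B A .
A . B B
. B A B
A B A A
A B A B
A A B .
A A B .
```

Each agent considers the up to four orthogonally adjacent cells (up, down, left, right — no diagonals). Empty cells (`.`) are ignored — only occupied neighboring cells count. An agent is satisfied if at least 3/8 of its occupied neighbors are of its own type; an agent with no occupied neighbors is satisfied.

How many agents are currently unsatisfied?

10

(0,0)B 1/2 ok
(0,1)B 1/2 ok
(0,2)A 0/2 unhappy
(1,0)A 0/1 unhappy
(1,2)B 1/3 unhappy
(1,3)B 2/2 ok
(2,1)B 1/2 ok
(2,2)A 1/4 unhappy
(2,3)B 1/3 unhappy
(3,0)A 1/2 ok
(3,1)B 2/4 ok
(3,2)A 3/4 ok
(3,3)A 1/3 unhappy
(4,0)A 2/3 ok
(4,1)B 1/4 unhappy
(4,2)A 1/4 unhappy
(4,3)B 0/2 unhappy
(5,0)A 3/3 ok
(5,1)A 2/4 ok
(5,2)B 1/3 unhappy
(6,0)A 2/2 ok
(6,1)A 2/3 ok
(6,2)B 1/2 ok
Unsatisfied: (0,2), (1,0), (1,2), (2,2), (2,3), (3,3), (4,1), (4,2), (4,3), (5,2) — 10 in total.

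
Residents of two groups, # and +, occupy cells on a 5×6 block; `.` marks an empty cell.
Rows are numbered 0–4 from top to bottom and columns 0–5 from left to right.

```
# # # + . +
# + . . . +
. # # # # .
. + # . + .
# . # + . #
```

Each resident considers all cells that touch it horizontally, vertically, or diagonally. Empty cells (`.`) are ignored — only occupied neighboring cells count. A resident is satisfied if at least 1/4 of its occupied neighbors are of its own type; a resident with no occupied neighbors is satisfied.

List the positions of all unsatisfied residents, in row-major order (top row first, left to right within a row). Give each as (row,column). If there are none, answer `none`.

(0,3), (1,1), (3,1), (4,0), (4,5)

Row 0: (0,0)# 2/3 satisfied · (0,1)# 3/4 satisfied · (0,2)# 1/3 satisfied · (0,3)+ 0/1 not · (0,5)+ 1/1 satisfied
Row 1: (1,0)# 3/4 satisfied · (1,1)+ 0/6 not · (1,5)+ 1/2 satisfied
Row 2: (2,1)# 3/5 satisfied · (2,2)# 3/5 satisfied · (2,3)# 3/4 satisfied · (2,4)# 1/3 satisfied
Row 3: (3,1)+ 0/5 not · (3,2)# 4/6 satisfied · (3,4)+ 1/4 satisfied
Row 4: (4,0)# 0/1 not · (4,2)# 1/3 satisfied · (4,3)+ 1/3 satisfied · (4,5)# 0/1 not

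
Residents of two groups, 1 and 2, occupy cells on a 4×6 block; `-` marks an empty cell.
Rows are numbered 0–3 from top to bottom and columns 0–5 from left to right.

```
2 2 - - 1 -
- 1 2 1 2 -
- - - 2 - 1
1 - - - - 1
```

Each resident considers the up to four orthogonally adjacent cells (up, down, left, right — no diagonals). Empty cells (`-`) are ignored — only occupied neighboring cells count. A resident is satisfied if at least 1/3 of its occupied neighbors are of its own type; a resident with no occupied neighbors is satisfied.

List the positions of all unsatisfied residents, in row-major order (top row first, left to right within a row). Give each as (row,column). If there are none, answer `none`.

(0,0)2 1/1 satisfied
(0,1)2 1/2 satisfied
(0,4)1 0/1 not
(1,1)1 0/2 not
(1,2)2 0/2 not
(1,3)1 0/3 not
(1,4)2 0/2 not
(2,3)2 0/1 not
(2,5)1 1/1 satisfied
(3,0)1 0/0 satisfied
(3,5)1 1/1 satisfied

(0,4), (1,1), (1,2), (1,3), (1,4), (2,3)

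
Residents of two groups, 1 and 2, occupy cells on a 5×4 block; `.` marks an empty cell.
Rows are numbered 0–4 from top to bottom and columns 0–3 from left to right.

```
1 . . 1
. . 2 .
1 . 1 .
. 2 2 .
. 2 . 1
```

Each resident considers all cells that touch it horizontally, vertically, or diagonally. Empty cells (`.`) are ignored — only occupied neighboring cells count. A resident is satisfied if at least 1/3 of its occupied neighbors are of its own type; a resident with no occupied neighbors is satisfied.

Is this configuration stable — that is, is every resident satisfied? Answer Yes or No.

(0,0)1 0/0 ok
(0,3)1 0/1 unhappy
(1,2)2 0/2 unhappy
(2,0)1 0/1 unhappy
(2,2)1 0/3 unhappy
(3,1)2 2/4 ok
(3,2)2 2/4 ok
(4,1)2 2/2 ok
(4,3)1 0/1 unhappy
For instance (0,3) has only 0/1 same-type neighbors, below 1/3.

No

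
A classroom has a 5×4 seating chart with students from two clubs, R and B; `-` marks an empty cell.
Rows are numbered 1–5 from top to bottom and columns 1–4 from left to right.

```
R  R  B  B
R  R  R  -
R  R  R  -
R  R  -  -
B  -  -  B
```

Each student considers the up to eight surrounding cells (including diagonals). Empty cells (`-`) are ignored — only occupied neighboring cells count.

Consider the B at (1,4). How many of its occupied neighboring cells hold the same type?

Occupied neighbors of (1,4): (1,3)=B, (2,3)=R.
Same type (B): 1 of 2.

1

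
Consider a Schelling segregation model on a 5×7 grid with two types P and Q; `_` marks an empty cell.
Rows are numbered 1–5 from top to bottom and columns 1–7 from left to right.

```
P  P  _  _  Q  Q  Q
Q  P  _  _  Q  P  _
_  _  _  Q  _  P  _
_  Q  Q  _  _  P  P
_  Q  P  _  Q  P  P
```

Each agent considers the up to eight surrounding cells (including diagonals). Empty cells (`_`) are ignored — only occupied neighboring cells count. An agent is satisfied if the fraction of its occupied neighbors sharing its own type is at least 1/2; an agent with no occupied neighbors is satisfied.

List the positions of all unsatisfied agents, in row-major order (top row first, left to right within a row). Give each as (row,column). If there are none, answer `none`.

(2,1), (2,6), (5,3), (5,5)

(1,1)P 2/3 ✓
(1,2)P 2/3 ✓
(1,5)Q 2/3 ✓
(1,6)Q 3/4 ✓
(1,7)Q 1/2 ✓
(2,1)Q 0/3 ✗
(2,2)P 2/3 ✓
(2,5)Q 3/5 ✓
(2,6)P 1/5 ✗
(3,4)Q 2/2 ✓
(3,6)P 3/4 ✓
(4,2)Q 2/3 ✓
(4,3)Q 3/4 ✓
(4,6)P 4/5 ✓
(4,7)P 4/4 ✓
(5,2)Q 2/3 ✓
(5,3)P 0/3 ✗
(5,5)Q 0/2 ✗
(5,6)P 3/4 ✓
(5,7)P 3/3 ✓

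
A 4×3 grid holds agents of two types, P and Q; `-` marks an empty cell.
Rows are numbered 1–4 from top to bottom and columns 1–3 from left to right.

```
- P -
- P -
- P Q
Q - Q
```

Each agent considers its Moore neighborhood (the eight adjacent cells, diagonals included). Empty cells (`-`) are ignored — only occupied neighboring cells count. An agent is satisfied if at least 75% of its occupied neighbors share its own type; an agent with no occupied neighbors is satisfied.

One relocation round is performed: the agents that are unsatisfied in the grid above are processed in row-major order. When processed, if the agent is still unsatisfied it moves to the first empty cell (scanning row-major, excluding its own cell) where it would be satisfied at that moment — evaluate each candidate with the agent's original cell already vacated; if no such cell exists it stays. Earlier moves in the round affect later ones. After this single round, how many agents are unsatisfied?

0

Initially unsatisfied (in order): (2,2), (3,2), (3,3), (4,1), (4,3).
  (2,2) → (1,1).
  (3,2) → (1,3).
  (3,3): now satisfied by earlier moves; stays.
  (4,1): now satisfied by earlier moves; stays.
  (4,3): now satisfied by earlier moves; stays.
Resulting grid:
P P P
- - -
- - Q
Q - Q
All satisfied now.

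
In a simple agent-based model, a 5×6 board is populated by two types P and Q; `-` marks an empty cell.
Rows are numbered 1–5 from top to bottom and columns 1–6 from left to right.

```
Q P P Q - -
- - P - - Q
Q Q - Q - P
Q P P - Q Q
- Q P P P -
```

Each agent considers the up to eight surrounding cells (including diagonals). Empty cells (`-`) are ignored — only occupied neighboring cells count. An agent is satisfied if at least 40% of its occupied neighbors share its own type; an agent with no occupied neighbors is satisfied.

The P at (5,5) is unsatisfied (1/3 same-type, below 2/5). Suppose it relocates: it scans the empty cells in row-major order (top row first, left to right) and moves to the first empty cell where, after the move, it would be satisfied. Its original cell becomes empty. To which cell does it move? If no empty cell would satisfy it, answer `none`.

(2,2)

Vacating (5,5). Empty cells in order:
  (1,5): 0/2 same-type → still unsatisfied.
  (1,6): 0/1 same-type → still unsatisfied.
  (2,1): 1/4 same-type → still unsatisfied.
  (2,2): 3/6 same-type → satisfied — stop here.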